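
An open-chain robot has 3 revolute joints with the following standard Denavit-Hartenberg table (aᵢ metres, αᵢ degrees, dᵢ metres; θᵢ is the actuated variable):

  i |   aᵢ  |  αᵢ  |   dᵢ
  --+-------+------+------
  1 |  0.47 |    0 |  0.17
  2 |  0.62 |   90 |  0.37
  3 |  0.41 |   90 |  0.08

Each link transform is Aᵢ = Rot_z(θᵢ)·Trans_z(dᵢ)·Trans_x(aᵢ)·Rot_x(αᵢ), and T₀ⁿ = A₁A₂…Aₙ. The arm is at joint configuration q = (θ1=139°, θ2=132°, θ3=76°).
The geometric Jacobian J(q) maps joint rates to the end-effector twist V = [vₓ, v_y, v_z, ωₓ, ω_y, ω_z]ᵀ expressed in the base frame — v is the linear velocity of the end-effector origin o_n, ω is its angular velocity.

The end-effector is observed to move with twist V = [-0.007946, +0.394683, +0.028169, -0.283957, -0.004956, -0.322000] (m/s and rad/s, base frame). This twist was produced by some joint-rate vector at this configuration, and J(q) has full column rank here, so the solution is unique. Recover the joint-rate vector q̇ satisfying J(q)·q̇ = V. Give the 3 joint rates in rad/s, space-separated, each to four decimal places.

o_n = [-0.4221, -0.4121, 0.9378]
J₁: ẑ×o_n = [0.4121, -0.4221, 0.0000], ω = ẑ
J2: z=[0.0000, 0.0000, 1.0000] o=[-0.3547, 0.3083, 0.1700] → [0.7205, -0.0674, 0.0000, 0.0000, 0.0000, 1.0000]
J3: z=[-0.9998, -0.0175, 0.0000] o=[-0.3439, -0.3116, 0.5400] → [-0.0069, 0.3978, 0.0992, -0.9998, -0.0175, 0.0000]
q̇ = J⁺·V = [-0.7330, 0.4110, 0.2840]

-0.7330 0.4110 0.2840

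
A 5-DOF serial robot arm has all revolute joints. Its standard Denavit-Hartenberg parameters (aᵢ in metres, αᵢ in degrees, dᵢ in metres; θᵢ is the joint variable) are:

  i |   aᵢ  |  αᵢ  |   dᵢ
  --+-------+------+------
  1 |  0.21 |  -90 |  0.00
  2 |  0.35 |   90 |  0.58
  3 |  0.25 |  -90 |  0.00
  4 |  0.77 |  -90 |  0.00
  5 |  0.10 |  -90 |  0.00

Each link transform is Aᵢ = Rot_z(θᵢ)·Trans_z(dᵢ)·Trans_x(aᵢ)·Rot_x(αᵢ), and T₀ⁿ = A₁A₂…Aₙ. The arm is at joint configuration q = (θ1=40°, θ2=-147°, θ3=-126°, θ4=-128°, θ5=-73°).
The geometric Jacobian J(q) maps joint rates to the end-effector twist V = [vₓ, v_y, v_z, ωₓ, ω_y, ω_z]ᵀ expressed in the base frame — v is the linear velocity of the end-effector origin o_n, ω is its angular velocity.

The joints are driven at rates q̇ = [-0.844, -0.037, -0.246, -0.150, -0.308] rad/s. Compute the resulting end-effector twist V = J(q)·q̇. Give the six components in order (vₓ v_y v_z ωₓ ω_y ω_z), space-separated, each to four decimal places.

o_n = [-0.9304, 0.1587, -0.2179]
J₁: ẑ×o_n = [-0.1587, -0.9304, 0.0000], ω = ẑ
J2: z=[-0.6428, 0.7660, 0.0000] o=[0.1609, 0.1350, 0.0000] → [-0.1670, -0.1401, 0.8208, -0.6428, 0.7660, 0.0000]
J3: z=[-0.4172, -0.3501, -0.8387] o=[-0.4368, 0.3906, 0.1906] → [-0.0515, 0.2435, -0.0760, -0.4172, -0.3501, -0.8387]
J4: z=[-0.1419, -0.8864, 0.4406] o=[-0.2124, 0.3149, 0.1106] → [0.3601, -0.3630, -0.6143, -0.1419, -0.8864, 0.4406]
J5: z=[0.4505, -0.4542, -0.7686] o=[-0.8911, 0.2461, -0.2465] → [-0.0801, 0.0174, -0.0572, 0.4505, -0.4542, -0.7686]
V = J·q̇ = [0.1234, 0.7797, 0.0981, 0.0090, 0.3306, -0.4671]

0.1234 0.7797 0.0981 0.0090 0.3306 -0.4671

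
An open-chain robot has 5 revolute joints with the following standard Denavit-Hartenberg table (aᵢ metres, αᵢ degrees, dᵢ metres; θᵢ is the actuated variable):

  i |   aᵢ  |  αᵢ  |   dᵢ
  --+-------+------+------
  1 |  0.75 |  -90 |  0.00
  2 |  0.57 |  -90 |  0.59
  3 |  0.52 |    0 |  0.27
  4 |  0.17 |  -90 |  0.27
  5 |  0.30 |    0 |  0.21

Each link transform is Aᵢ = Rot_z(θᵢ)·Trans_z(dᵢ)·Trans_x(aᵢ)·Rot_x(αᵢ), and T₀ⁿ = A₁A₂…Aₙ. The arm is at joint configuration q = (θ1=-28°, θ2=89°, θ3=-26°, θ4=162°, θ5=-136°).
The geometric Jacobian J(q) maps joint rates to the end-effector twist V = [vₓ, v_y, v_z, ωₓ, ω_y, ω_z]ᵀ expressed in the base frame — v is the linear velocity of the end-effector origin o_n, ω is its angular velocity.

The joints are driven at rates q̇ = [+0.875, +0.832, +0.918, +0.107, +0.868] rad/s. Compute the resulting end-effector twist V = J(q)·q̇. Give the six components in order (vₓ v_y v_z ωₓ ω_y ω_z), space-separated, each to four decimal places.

-1.8218 0.4892 0.3393 -0.2304 1.7720 1.4600

o_n = [0.4856, 0.8753, -0.9374]
J₁: ẑ×o_n = [-0.8753, 0.4856, 0.0000], ω = ẑ
J2: z=[0.4695, 0.8829, 0.0000] o=[0.6622, -0.3521, 0.0000] → [-0.8276, 0.4401, 0.7321, 0.4695, 0.8829, 0.0000]
J3: z=[-0.8828, 0.4694, -0.0175] o=[0.9480, 0.1642, -0.5699] → [-0.1601, -0.3163, -0.4108, -0.8828, 0.4694, -0.0175]
J4: z=[-0.8828, 0.4694, -0.0175] o=[0.8238, 0.4883, -1.0419] → [0.0558, 0.0982, -0.1829, -0.8828, 0.4694, -0.0175]
J5: z=[0.3270, 0.6408, 0.6946] o=[0.5282, 0.5118, -0.9244] → [-0.2608, -0.0253, 0.1461, 0.3270, 0.6408, 0.6946]
V = J·q̇ = [-1.8218, 0.4892, 0.3393, -0.2304, 1.7720, 1.4600]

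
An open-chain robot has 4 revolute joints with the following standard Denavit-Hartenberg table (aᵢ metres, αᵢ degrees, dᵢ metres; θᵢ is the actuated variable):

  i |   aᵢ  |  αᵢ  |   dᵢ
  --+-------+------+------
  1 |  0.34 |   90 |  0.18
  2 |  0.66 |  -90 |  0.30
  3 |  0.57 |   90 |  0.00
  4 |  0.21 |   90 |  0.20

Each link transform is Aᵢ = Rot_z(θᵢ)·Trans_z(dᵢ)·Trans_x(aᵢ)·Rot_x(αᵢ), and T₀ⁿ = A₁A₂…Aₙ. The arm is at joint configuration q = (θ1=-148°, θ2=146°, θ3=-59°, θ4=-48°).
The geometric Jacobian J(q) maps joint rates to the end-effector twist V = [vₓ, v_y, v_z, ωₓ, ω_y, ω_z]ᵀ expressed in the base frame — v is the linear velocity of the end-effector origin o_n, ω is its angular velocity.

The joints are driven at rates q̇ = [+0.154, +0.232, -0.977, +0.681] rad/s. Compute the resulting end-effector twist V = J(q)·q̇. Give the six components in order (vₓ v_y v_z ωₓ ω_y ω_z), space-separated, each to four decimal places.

o_n = [-0.2979, 1.0072, 0.7872]
J₁: ẑ×o_n = [-1.0072, -0.2979, 0.0000], ω = ẑ
J2: z=[-0.5299, 0.8480, 0.0000] o=[-0.2883, -0.1802, 0.1800] → [0.5149, 0.3218, -0.6212, -0.5299, 0.8480, 0.0000]
J3: z=[0.4742, 0.2963, -0.8290] o=[0.0167, 0.3642, 0.5491] → [0.6037, 0.1479, 0.3982, 0.4742, 0.2963, -0.8290]
J4: z=[-0.8756, 0.0602, -0.4793] o=[-0.0358, 0.9075, 0.7132] → [0.0523, 0.1904, -0.0715, -0.8756, 0.0602, -0.4793]
V = J·q̇ = [-0.5899, 0.0140, -0.5818, -1.1825, -0.0518, 0.6376]

-0.5899 0.0140 -0.5818 -1.1825 -0.0518 0.6376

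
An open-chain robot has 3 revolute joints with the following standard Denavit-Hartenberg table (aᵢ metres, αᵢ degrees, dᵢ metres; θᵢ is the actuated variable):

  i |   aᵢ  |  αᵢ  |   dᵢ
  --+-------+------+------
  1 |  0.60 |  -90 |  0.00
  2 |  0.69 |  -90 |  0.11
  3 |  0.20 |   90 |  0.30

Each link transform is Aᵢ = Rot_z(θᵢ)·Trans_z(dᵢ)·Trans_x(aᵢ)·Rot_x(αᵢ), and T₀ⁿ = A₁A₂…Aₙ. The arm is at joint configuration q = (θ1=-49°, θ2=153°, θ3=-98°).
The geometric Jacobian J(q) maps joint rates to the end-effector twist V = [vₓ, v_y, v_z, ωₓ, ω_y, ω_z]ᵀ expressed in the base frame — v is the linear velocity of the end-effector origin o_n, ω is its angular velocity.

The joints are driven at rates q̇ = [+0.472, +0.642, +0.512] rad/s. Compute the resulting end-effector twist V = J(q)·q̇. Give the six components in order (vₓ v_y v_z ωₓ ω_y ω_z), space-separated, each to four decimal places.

-0.2029 0.1643 0.4202 0.3320 0.5966 0.9282

o_n = [0.1497, 0.2973, -0.0333]
J₁: ẑ×o_n = [-0.2973, 0.1497, 0.0000], ω = ẑ
J2: z=[0.7547, 0.6561, 0.0000] o=[0.3936, -0.4528, 0.0000] → [-0.0219, 0.0251, 0.7262, 0.7547, 0.6561, 0.0000]
J3: z=[-0.2978, 0.3426, 0.8910] o=[0.0733, 0.0833, -0.3133] → [-0.0948, 0.1514, -0.0899, -0.2978, 0.3426, 0.8910]
V = J·q̇ = [-0.2029, 0.1643, 0.4202, 0.3320, 0.5966, 0.9282]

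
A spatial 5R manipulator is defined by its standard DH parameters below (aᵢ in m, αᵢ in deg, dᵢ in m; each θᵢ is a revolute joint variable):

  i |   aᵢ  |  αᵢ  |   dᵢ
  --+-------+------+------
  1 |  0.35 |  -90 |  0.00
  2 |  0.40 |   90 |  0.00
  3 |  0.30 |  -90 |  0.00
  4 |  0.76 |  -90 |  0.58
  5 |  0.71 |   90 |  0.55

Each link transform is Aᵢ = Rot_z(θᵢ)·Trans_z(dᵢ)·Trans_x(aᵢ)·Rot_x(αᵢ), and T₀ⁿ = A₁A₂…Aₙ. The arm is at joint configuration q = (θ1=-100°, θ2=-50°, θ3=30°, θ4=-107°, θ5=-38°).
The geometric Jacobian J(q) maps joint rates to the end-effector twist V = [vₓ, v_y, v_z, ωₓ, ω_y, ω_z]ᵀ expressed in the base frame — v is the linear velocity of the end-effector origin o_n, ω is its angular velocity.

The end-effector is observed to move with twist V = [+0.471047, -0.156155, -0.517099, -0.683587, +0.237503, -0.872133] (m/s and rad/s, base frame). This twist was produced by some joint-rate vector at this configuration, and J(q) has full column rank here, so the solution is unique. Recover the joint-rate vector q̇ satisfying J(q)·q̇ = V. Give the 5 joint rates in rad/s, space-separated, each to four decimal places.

-0.1790 -0.2820 -0.1310 -0.0720 -0.7740

o_n = [1.1823, 0.3648, 1.1233]
J₁: ẑ×o_n = [-0.3648, 1.1823, 0.0000], ω = ẑ
J2: z=[0.9848, -0.1736, 0.0000] o=[-0.0608, -0.3447, 0.0000] → [-0.1951, -1.1063, 0.9145, 0.9848, -0.1736, 0.0000]
J3: z=[0.1330, 0.7544, 0.6428] o=[-0.1054, -0.5979, 0.3064] → [-0.0025, 0.7190, -0.8434, 0.1330, 0.7544, 0.6428]
J4: z=[0.9087, 0.1661, -0.3830] o=[0.0133, -0.7884, 0.5054] → [0.5443, -1.0092, 0.8537, 0.9087, 0.1661, -0.3830]
J5: z=[0.4173, -0.3867, 0.8224] o=[0.5491, -0.0026, 0.6030] → [-0.5034, 0.3036, 0.3982, 0.4173, -0.3867, 0.8224]
q̇ = J⁺·V = [-0.1790, -0.2820, -0.1310, -0.0720, -0.7740]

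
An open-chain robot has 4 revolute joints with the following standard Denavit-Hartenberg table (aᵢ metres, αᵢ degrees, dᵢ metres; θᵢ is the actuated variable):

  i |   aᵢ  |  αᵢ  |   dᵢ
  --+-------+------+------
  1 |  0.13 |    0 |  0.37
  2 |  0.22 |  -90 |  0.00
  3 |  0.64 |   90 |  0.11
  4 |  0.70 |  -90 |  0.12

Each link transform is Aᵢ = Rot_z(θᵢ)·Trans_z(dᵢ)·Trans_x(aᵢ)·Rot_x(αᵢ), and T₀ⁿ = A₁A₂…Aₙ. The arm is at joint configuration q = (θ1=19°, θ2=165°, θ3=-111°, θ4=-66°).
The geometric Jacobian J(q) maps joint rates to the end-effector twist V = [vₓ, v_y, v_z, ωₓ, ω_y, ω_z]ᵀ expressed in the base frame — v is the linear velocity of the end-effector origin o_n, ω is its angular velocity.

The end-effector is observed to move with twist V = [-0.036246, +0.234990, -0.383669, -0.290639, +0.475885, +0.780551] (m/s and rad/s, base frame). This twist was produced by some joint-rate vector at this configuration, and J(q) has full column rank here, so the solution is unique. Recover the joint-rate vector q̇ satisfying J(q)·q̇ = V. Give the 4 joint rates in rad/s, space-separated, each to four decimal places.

o_n = [0.3089, 0.5861, 1.1903]
J₁: ẑ×o_n = [-0.5861, 0.3089, 0.0000], ω = ẑ
J2: z=[0.0000, 0.0000, 1.0000] o=[0.1229, 0.0423, 0.3700] → [-0.5438, 0.1859, 0.0000, 0.0000, 0.0000, 1.0000]
J3: z=[0.0698, -0.9976, 0.0000] o=[-0.0965, 0.0270, 0.3700] → [-0.8183, -0.0572, 0.4434, 0.0698, -0.9976, 0.0000]
J4: z=[0.9313, 0.0651, -0.3584] o=[0.1399, -0.0668, 0.9675] → [0.2485, -0.2680, 0.5970, 0.9313, 0.0651, -0.3584]
q̇ = J⁺·V = [0.0500, 0.6320, -0.4950, -0.2750]

0.0500 0.6320 -0.4950 -0.2750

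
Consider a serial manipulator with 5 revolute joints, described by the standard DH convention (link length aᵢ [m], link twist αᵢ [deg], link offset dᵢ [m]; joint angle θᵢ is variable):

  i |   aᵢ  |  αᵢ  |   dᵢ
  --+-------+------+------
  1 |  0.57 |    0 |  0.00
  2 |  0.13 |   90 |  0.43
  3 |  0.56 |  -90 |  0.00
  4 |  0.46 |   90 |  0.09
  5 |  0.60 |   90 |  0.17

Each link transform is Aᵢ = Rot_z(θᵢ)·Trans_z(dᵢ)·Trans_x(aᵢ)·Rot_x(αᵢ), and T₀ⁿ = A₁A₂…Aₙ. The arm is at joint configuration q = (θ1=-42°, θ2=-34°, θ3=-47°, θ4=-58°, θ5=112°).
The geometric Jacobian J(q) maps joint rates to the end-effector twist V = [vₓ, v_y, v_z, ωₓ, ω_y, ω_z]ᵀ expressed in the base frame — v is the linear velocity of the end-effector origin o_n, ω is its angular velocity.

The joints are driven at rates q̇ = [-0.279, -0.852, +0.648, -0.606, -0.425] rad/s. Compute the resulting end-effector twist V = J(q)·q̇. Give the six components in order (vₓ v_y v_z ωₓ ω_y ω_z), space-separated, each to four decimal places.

-1.4331 -0.1178 0.6470 -0.4580 0.0892 -1.8079

o_n = [0.3776, -1.3939, 0.4755]
J₁: ẑ×o_n = [1.3939, 0.3776, -0.0000], ω = ẑ
J2: z=[0.0000, 0.0000, 1.0000] o=[0.4236, -0.3814, 0.0000] → [1.0125, -0.0460, 0.0000, 0.0000, 0.0000, 1.0000]
J3: z=[-0.9703, -0.2419, 0.0000] o=[0.4550, -0.5075, 0.4300] → [-0.0110, 0.0441, 0.8413, -0.9703, -0.2419, 0.0000]
J4: z=[0.1769, -0.7096, 0.6820] o=[0.5474, -0.8781, 0.0204] → [0.0288, -0.1963, -0.2118, 0.1769, -0.7096, 0.6820]
J5: z=[-0.6541, 0.4330, 0.6202] o=[0.2251, -1.1977, -0.0965] → [0.3694, 0.4687, 0.0623, -0.6541, 0.4330, 0.6202]
V = J·q̇ = [-1.4331, -0.1178, 0.6470, -0.4580, 0.0892, -1.8079]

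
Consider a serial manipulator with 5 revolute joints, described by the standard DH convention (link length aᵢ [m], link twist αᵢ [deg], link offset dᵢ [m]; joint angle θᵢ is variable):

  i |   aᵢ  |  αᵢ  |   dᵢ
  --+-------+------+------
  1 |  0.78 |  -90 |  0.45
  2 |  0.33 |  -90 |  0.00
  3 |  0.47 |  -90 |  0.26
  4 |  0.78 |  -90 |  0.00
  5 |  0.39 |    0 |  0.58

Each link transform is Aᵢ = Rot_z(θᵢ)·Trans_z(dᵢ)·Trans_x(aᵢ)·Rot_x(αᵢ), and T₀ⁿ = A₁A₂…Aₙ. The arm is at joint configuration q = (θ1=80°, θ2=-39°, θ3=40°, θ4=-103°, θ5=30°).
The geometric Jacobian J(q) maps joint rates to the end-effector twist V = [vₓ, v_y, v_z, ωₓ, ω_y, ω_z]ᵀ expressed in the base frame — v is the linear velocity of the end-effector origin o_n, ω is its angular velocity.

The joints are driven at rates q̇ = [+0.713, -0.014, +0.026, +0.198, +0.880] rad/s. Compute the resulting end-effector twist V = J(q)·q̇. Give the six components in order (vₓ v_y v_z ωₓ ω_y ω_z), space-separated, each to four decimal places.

-1.7324 0.7352 0.4522 0.8019 0.4196 0.8722

o_n = [0.7886, 2.4316, -0.0355]
J₁: ẑ×o_n = [-2.4316, 0.7886, 0.0000], ω = ẑ
J2: z=[-0.9848, 0.1736, 0.0000] o=[0.1354, 0.7682, 0.4500] → [-0.0843, -0.4781, -1.7516, -0.9848, 0.1736, 0.0000]
J3: z=[0.1093, 0.6198, -0.7771] o=[0.1800, 1.0207, 0.6577] → [0.6668, -0.3972, -0.2230, 0.1093, 0.6198, -0.7771]
J4: z=[0.6677, -0.6250, -0.4045] o=[0.5545, 1.4049, 0.6822] → [0.8638, 0.3845, 0.8317, 0.6677, -0.6250, -0.4045]
J5: z=[0.7421, 0.6019, 0.2949] o=[0.5083, 1.7927, 0.0070] → [-0.2140, 0.1142, 0.3054, 0.7421, 0.6019, 0.2949]
V = J·q̇ = [-1.7324, 0.7352, 0.4522, 0.8019, 0.4196, 0.8722]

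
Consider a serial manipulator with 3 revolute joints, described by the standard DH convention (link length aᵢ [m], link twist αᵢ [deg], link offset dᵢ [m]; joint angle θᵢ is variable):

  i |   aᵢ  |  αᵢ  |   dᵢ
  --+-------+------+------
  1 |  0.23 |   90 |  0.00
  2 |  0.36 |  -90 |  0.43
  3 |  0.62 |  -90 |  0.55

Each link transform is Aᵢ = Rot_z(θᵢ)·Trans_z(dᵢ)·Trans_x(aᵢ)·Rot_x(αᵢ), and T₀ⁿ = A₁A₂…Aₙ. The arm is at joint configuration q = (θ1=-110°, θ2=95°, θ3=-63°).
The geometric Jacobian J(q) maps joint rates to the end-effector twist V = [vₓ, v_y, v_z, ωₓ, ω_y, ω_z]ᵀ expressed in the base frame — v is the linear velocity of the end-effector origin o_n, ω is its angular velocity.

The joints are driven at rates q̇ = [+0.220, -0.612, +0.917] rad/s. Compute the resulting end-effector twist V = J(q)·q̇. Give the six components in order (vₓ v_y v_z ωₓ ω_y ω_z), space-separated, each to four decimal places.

-0.0173 -0.5617 0.8742 0.8875 0.6491 0.1401

o_n = [-0.7953, 0.6873, 0.5911]
J₁: ẑ×o_n = [-0.6873, -0.7953, 0.0000], ω = ẑ
J2: z=[-0.9397, 0.3420, 0.0000] o=[-0.0787, -0.2161, 0.0000] → [0.2022, 0.5554, -0.6038, -0.9397, 0.3420, 0.0000]
J3: z=[0.3407, 0.9361, -0.0872] o=[-0.4720, -0.0396, 0.3586] → [0.2810, -0.0510, 0.5503, 0.3407, 0.9361, -0.0872]
V = J·q̇ = [-0.0173, -0.5617, 0.8742, 0.8875, 0.6491, 0.1401]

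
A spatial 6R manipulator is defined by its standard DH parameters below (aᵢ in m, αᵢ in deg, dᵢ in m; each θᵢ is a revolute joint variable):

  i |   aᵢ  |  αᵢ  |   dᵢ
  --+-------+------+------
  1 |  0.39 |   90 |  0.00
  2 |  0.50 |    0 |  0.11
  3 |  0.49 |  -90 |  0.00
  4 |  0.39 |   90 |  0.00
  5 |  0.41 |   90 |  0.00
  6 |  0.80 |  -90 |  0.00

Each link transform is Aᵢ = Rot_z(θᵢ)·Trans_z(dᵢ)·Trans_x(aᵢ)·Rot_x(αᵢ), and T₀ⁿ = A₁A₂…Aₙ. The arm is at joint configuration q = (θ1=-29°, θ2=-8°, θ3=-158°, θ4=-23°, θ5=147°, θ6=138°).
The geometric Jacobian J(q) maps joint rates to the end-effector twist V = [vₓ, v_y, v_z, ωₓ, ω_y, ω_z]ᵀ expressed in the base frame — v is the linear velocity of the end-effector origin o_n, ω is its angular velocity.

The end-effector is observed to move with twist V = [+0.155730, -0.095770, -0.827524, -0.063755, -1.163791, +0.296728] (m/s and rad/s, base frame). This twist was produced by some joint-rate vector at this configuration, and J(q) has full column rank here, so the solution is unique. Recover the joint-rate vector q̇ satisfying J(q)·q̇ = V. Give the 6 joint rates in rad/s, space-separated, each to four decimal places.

o_n = [-0.3064, -0.7627, -0.1613]
J₁: ẑ×o_n = [0.7627, -0.3064, 0.0000], ω = ẑ
J2: z=[-0.4848, -0.8746, 0.0000] o=[0.3411, -0.1891, 0.0000] → [0.1411, -0.0782, -0.2882, -0.4848, -0.8746, 0.0000]
J3: z=[-0.4848, -0.8746, 0.0000] o=[0.7208, -0.5253, -0.0696] → [0.0802, -0.0445, -0.7834, -0.4848, -0.8746, 0.0000]
J4: z=[0.2116, -0.1173, -0.9703] o=[0.3050, -0.2948, -0.1881] → [-0.4571, 0.5876, -0.1707, 0.2116, -0.1173, -0.9703]
J5: z=[-0.1147, -0.9889, 0.0945] o=[-0.0735, -0.2592, -0.2750] → [-0.0648, -0.0090, -0.1725, -0.1147, -0.9889, 0.0945]
J6: z=[-0.3512, -0.0487, -0.9350] o=[0.3075, -0.3168, -0.4151] → [-0.4293, 0.6631, 0.1267, -0.3512, -0.0487, -0.9350]
q̇ = J⁺·V = [0.3110, -0.4280, 0.8830, 0.4740, 0.7380, -0.4020]

0.3110 -0.4280 0.8830 0.4740 0.7380 -0.4020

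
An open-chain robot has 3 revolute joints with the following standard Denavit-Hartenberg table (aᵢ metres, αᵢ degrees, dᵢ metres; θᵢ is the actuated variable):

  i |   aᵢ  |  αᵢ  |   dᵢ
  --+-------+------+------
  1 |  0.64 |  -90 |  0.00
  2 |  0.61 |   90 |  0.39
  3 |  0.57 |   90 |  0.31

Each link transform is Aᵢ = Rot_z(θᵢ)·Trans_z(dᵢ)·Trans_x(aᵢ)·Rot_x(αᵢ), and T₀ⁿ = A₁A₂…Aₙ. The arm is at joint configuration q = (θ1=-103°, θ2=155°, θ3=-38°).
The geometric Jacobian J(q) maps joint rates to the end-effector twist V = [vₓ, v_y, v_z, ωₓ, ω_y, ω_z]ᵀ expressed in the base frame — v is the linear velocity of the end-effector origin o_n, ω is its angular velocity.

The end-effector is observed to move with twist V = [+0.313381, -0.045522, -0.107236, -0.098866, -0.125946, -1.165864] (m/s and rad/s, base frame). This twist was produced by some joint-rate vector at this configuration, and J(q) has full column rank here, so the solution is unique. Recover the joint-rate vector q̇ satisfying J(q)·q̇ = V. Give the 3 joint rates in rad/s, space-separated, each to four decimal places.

o_n = [0.0806, 0.1753, -0.7286]
J₁: ẑ×o_n = [-0.1753, 0.0806, 0.0000], ω = ẑ
J2: z=[0.9744, -0.2250, 0.0000] o=[-0.1440, -0.6236, 0.0000] → [0.1639, 0.7099, 0.8289, 0.9744, -0.2250, 0.0000]
J3: z=[-0.0951, -0.4118, -0.9063] o=[0.3604, -0.1726, -0.2578] → [0.5092, 0.2089, -0.1483, -0.0951, -0.4118, -0.9063]
q̇ = J⁺·V = [-0.8550, -0.0680, 0.3430]

-0.8550 -0.0680 0.3430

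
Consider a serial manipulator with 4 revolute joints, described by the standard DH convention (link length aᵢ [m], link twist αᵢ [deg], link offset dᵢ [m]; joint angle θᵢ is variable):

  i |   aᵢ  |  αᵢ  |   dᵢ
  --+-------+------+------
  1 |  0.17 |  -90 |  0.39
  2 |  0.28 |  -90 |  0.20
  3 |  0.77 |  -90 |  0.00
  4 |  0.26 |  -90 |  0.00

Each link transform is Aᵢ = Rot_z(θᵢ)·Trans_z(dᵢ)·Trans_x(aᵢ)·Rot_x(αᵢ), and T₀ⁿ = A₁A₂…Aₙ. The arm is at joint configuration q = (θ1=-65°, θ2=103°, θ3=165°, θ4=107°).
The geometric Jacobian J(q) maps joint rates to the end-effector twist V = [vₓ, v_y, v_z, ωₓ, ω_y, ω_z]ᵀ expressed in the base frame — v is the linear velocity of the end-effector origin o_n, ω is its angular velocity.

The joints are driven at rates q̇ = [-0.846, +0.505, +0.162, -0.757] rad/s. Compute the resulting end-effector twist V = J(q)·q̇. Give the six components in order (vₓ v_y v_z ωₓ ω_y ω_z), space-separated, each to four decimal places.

-0.2089 -0.4114 0.0259 -0.2903 0.0874 -1.0005

o_n = [0.2298, -0.4446, 0.7144]
J₁: ẑ×o_n = [0.4446, 0.2298, -0.0000], ω = ẑ
J2: z=[0.9063, 0.4226, 0.0000] o=[0.0718, -0.1541, 0.3900] → [0.1371, -0.2940, -0.3301, 0.9063, 0.4226, 0.0000]
J3: z=[-0.4118, 0.8831, 0.2250] o=[0.2265, -0.0125, 0.1172] → [0.6246, 0.2467, 0.1750, -0.4118, 0.8831, 0.2250]
J4: z=[0.9000, 0.3555, 0.2522] o=[0.1166, -0.2483, 0.8419] → [0.0042, 0.1433, -0.2169, 0.9000, 0.3555, 0.2522]
V = J·q̇ = [-0.2089, -0.4114, 0.0259, -0.2903, 0.0874, -1.0005]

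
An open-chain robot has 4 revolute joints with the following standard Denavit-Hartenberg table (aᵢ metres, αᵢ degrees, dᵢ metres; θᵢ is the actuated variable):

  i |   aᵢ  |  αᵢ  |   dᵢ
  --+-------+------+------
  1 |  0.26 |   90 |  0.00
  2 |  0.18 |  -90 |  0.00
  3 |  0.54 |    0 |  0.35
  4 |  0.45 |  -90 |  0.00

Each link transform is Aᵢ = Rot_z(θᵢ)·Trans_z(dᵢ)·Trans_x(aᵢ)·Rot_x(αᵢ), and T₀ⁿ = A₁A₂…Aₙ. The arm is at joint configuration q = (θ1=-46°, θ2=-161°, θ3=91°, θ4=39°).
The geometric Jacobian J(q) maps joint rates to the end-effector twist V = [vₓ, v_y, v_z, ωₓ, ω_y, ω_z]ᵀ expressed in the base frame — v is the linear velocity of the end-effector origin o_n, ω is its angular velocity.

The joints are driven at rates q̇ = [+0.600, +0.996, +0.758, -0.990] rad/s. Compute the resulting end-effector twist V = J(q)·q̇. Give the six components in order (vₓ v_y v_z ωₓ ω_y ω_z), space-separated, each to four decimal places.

o_n = [0.9741, 0.2648, -0.2923]
J₁: ẑ×o_n = [-0.2648, 0.9741, 0.0000], ω = ẑ
J2: z=[-0.7193, -0.6947, 0.0000] o=[0.1806, -0.1870, 0.0000] → [0.2030, -0.2103, 0.2262, -0.7193, -0.6947, 0.0000]
J3: z=[0.2262, -0.2342, -0.9455] o=[0.0624, -0.0646, -0.0586] → [0.3662, -0.8092, 0.2880, 0.2262, -0.2342, -0.9455]
J4: z=[0.2262, -0.2342, -0.9455] o=[0.5361, 0.2221, -0.3865] → [0.0183, -0.4354, 0.1122, 0.2262, -0.2342, -0.9455]
V = J·q̇ = [0.3028, 0.1927, 0.3325, -0.7689, -0.6375, 0.8194]

0.3028 0.1927 0.3325 -0.7689 -0.6375 0.8194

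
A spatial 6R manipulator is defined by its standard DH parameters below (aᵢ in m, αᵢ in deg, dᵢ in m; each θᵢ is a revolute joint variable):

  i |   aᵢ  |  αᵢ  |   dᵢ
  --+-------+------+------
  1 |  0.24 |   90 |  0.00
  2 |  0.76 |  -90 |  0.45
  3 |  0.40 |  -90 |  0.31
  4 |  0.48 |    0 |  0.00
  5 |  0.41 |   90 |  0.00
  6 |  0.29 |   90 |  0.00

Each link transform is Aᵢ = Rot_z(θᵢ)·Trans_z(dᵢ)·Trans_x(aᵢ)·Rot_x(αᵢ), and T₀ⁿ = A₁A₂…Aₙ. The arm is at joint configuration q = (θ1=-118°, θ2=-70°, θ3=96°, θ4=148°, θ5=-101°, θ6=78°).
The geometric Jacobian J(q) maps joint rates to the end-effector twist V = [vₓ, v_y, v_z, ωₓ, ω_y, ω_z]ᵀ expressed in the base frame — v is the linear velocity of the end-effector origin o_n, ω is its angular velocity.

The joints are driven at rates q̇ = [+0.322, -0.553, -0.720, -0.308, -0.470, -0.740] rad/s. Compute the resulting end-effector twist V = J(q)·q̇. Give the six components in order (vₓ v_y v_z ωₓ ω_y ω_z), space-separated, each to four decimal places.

0.7585 -0.1856 -0.1291 0.4918 0.7203 -0.8771

o_n = [-0.2050, -0.0284, -0.5169]
J₁: ẑ×o_n = [0.0284, -0.2050, 0.0000], ω = ẑ
J2: z=[-0.8829, 0.4695, 0.0000] o=[-0.1127, -0.2119, 0.0000] → [-0.2427, -0.4564, -0.1187, -0.8829, 0.4695, 0.0000]
J3: z=[-0.4412, -0.8297, 0.3420] o=[-0.6320, -0.2302, -0.7142] → [-0.2327, 0.2331, 0.2653, -0.4412, -0.8297, 0.3420]
J4: z=[0.0674, 0.3494, 0.9345] o=[-0.4108, -0.6615, -0.5689] → [-0.5735, 0.1888, -0.0292, 0.0674, 0.3494, 0.9345]
J5: z=[0.0674, 0.3494, 0.9345] o=[-0.6629, -0.2732, -0.6958] → [-0.1663, 0.4159, -0.1435, 0.0674, 0.3494, 0.9345]
J6: z=[0.3536, -0.8842, 0.3051] o=[-0.2804, -0.1462, -0.7709] → [-0.2606, -0.0668, 0.1083, 0.3536, -0.8842, 0.3051]
V = J·q̇ = [0.7585, -0.1856, -0.1291, 0.4918, 0.7203, -0.8771]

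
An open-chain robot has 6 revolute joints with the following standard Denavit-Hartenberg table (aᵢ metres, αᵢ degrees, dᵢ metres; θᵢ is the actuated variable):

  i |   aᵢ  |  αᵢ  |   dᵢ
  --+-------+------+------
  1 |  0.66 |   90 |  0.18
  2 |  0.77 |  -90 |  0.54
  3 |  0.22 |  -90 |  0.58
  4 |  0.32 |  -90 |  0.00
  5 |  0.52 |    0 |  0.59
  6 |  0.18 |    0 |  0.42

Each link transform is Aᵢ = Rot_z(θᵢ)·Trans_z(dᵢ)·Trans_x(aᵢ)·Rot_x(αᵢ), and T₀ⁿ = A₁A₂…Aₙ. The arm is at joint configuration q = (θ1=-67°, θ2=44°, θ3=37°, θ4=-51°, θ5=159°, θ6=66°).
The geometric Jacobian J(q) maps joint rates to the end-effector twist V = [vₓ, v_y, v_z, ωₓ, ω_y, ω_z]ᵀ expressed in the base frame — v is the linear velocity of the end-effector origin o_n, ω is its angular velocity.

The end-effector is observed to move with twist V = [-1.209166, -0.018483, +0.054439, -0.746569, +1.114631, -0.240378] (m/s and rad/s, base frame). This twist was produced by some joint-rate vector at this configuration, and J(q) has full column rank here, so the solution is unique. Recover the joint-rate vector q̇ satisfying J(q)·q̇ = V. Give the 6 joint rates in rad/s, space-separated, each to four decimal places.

-0.4500 0.4460 0.6420 0.6380 -0.8610 0.1870

o_n = [0.6595, -1.7924, 0.9912]
J₁: ẑ×o_n = [1.7924, 0.6595, -0.0000], ω = ẑ
J2: z=[-0.9205, -0.3907, 0.0000] o=[0.2579, -0.6075, 0.1800] → [-0.3170, 0.7467, 1.2476, -0.9205, -0.3907, 0.0000]
J3: z=[-0.2714, 0.6394, 0.7193] o=[-0.0228, -1.3284, 0.7149] → [0.5105, 0.5658, -0.3103, -0.2714, 0.6394, 0.7193]
J4: z=[0.5660, 0.7105, -0.4181] o=[-0.0089, -1.0221, 1.2542] → [-0.5088, -0.1306, -0.9109, 0.5660, 0.7105, -0.4181]
J5: z=[0.7758, -0.6306, -0.0216] o=[0.0803, -0.9222, 1.5448] → [0.3303, 0.4169, -0.3098, 0.7758, -0.6306, -0.0216]
J6: z=[0.7758, -0.6306, -0.0216] o=[0.2971, -1.5783, 1.1691] → [0.1075, 0.1302, 0.0624, 0.7758, -0.6306, -0.0216]
q̇ = J⁺·V = [-0.4500, 0.4460, 0.6420, 0.6380, -0.8610, 0.1870]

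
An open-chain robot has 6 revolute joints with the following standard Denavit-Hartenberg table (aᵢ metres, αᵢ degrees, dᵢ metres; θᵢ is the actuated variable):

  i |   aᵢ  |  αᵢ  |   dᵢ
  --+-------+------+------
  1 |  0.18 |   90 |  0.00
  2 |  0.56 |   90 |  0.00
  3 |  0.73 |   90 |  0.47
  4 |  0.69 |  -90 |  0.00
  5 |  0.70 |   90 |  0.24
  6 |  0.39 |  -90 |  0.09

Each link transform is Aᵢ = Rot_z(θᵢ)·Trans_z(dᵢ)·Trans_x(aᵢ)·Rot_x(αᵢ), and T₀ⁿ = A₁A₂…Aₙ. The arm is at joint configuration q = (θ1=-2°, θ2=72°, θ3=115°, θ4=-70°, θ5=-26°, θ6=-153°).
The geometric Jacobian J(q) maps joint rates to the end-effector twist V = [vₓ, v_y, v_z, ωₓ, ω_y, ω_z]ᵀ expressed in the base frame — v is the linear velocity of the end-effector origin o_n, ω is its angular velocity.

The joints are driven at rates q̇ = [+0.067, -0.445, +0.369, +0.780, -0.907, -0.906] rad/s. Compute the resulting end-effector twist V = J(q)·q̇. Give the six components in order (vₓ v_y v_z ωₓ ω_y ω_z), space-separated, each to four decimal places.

o_n = [-0.1632, -1.1095, 0.4144]
J₁: ẑ×o_n = [1.1095, -0.1632, 0.0000], ω = ẑ
J2: z=[-0.0349, -0.9994, 0.0000] o=[0.1799, -0.0063, 0.0000] → [-0.4141, 0.0145, -0.3044, -0.0349, -0.9994, 0.0000]
J3: z=[0.9505, -0.0332, -0.3090] o=[0.3528, -0.0123, 0.5326] → [-0.3351, 0.2718, -1.0600, 0.9505, -0.0332, -0.3090]
J4: z=[0.2651, -0.4321, 0.8619] o=[0.6812, -0.6858, 0.0939] → [0.2268, -0.8128, -0.4772, 0.2651, -0.4321, 0.8619]
J5: z=[0.1727, -0.8582, -0.4834] o=[0.0266, -0.8770, 0.1995] → [-0.2969, 0.0546, -0.2031, 0.1727, -0.8582, -0.4834]
J6: z=[0.6542, -0.2670, 0.7077] o=[-0.4474, -1.3898, 0.4441] → [-0.1904, 0.2206, 0.2592, 0.6542, -0.2670, 0.7077]
V = J·q̇ = [0.7536, -0.8004, -0.6786, -0.1762, 1.1157, 0.4226]

0.7536 -0.8004 -0.6786 -0.1762 1.1157 0.4226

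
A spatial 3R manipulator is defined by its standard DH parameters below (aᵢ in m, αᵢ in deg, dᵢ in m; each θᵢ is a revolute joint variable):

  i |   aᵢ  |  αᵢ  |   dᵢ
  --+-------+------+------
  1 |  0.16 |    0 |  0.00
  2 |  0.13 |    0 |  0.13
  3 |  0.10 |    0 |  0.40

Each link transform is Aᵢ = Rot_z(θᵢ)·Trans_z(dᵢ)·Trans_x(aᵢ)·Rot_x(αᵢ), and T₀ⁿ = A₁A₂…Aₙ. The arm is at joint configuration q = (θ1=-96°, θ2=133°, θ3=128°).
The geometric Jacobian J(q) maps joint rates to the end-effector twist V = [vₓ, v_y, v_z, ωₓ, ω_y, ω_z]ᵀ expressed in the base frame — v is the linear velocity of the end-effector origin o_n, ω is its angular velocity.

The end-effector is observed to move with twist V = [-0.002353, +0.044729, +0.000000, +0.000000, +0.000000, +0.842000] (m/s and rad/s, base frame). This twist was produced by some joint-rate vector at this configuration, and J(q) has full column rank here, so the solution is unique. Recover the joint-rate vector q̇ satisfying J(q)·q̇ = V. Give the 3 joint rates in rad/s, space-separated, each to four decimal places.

0.7810 0.5590 -0.4980

o_n = [-0.0095, -0.0550, 0.5300]
J₁: ẑ×o_n = [0.0550, -0.0095, 0.0000], ω = ẑ
J2: z=[0.0000, 0.0000, 1.0000] o=[-0.0167, -0.1591, 0.0000] → [-0.1041, 0.0072, 0.0000, 0.0000, 0.0000, 1.0000]
J3: z=[0.0000, 0.0000, 1.0000] o=[0.0871, -0.0809, 0.1300] → [-0.0259, -0.0966, 0.0000, 0.0000, 0.0000, 1.0000]
q̇ = J⁺·V = [0.7810, 0.5590, -0.4980]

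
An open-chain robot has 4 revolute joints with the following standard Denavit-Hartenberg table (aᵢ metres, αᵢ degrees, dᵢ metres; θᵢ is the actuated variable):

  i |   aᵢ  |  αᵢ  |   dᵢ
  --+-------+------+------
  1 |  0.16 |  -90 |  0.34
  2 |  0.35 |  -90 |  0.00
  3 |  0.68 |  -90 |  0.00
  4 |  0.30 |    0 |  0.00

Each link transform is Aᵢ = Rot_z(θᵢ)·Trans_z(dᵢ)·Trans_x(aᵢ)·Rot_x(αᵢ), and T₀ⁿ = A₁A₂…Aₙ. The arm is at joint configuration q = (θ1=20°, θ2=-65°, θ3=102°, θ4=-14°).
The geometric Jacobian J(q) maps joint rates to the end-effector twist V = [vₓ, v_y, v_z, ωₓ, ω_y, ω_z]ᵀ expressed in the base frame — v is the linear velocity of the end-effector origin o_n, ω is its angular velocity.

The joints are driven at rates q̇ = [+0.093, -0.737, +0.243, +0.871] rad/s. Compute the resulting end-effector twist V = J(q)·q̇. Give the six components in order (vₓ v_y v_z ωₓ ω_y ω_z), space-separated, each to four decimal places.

-0.3063 -0.0965 -0.0193 0.0587 -0.5702 -0.7818

o_n = [0.5958, -0.7940, 0.4436]
J₁: ẑ×o_n = [0.7940, 0.5958, -0.0000], ω = ẑ
J2: z=[-0.3420, 0.9397, 0.0000] o=[0.1504, 0.0547, 0.3400] → [0.0973, 0.0354, -0.1284, -0.3420, 0.9397, 0.0000]
J3: z=[0.8517, 0.3100, -0.4226] o=[0.2893, 0.1053, 0.6572] → [-0.4463, 0.0524, -0.8609, 0.8517, 0.3100, -0.4226]
J4: z=[-0.4596, 0.0540, -0.8865] o=[0.4607, -0.5401, 0.5291] → [-0.2296, -0.1591, 0.1093, -0.4596, 0.0540, -0.8865]
V = J·q̇ = [-0.3063, -0.0965, -0.0193, 0.0587, -0.5702, -0.7818]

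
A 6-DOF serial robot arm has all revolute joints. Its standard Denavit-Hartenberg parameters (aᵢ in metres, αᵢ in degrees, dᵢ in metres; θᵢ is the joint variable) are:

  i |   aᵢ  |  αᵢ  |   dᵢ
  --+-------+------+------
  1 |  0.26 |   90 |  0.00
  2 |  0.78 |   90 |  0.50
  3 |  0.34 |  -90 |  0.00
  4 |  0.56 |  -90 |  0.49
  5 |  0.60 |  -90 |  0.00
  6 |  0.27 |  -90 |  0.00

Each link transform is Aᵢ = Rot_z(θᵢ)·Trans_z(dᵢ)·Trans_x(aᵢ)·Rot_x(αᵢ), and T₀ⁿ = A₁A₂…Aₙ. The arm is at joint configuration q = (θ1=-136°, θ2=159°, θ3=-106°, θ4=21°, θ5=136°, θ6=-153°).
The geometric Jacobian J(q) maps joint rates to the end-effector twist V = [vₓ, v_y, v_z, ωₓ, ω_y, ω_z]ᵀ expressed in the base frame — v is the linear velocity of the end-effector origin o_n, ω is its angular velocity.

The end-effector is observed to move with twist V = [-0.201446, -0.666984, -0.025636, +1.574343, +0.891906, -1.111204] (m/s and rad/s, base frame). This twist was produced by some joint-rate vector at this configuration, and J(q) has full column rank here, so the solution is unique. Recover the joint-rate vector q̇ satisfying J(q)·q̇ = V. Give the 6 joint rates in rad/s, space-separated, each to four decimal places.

-0.9980 -0.6180 -0.9850 0.8150 -0.0200 0.9350

o_n = [0.5267, 0.3399, 0.0976]
J₁: ẑ×o_n = [-0.3399, 0.5267, 0.0000], ω = ẑ
J2: z=[-0.6947, 0.7193, 0.0000] o=[-0.1870, -0.1806, 0.0000] → [0.0702, 0.0678, -0.8750, -0.6947, 0.7193, 0.0000]
J3: z=[-0.2578, -0.2489, 0.9336] o=[-0.0105, 0.6849, 0.2795] → [0.3674, 0.4546, 0.2227, -0.2578, -0.2489, 0.9336]
J4: z=[0.8370, 0.4251, 0.3445] o=[0.1536, 0.3890, 0.2459] → [-0.0461, 0.2527, -0.1997, 0.8370, 0.4251, 0.3445]
J5: z=[0.0677, 0.5443, -0.8362] o=[0.8678, 0.1923, 0.1757] → [0.0808, 0.2905, 0.1956, 0.0677, 0.5443, -0.8362]
J6: z=[0.2249, 0.8082, 0.5443] o=[0.2845, 0.3273, 0.2164] → [-0.1029, 0.1585, -0.1929, 0.2249, 0.8082, 0.5443]
q̇ = J⁺·V = [-0.9980, -0.6180, -0.9850, 0.8150, -0.0200, 0.9350]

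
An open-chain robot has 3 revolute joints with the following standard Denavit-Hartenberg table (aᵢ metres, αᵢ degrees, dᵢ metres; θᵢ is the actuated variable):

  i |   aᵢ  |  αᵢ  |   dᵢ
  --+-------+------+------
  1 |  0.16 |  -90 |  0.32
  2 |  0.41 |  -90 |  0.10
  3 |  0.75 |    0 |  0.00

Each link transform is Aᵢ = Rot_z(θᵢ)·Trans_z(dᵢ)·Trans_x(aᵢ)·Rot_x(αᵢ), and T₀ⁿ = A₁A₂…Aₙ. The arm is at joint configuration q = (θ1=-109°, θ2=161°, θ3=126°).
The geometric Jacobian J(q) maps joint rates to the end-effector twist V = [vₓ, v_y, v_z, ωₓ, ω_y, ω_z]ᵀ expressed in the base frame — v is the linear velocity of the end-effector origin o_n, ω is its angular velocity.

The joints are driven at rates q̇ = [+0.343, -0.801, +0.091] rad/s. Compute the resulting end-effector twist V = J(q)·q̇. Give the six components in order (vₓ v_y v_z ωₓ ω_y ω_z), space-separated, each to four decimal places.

o_n = [-0.5407, -0.0139, 0.3300]
J₁: ẑ×o_n = [0.0139, -0.5407, 0.0000], ω = ẑ
J2: z=[0.9455, -0.3256, 0.0000] o=[-0.0521, -0.1513, 0.3200] → [-0.0033, -0.0095, -0.0292, 0.9455, -0.3256, 0.0000]
J3: z=[0.1060, 0.3078, 0.9455] o=[0.1687, 0.1827, 0.1865] → [0.2300, -0.6860, 0.1975, 0.1060, 0.3078, 0.9455]
V = J·q̇ = [0.0283, -0.2403, 0.0413, -0.7477, 0.2888, 0.4290]

0.0283 -0.2403 0.0413 -0.7477 0.2888 0.4290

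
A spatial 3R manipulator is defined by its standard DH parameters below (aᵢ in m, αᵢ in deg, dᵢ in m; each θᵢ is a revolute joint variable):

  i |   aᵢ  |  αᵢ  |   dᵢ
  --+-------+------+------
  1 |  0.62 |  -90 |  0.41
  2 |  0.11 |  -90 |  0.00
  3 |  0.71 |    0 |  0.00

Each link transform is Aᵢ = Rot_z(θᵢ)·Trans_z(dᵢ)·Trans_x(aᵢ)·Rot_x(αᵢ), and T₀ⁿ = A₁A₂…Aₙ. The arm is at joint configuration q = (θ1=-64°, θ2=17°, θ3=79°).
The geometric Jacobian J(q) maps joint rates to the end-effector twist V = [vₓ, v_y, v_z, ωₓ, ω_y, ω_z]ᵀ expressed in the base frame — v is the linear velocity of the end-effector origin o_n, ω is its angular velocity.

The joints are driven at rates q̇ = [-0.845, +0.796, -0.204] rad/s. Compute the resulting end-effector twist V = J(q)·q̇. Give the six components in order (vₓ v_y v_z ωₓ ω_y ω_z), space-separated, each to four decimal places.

-0.8479 0.1540 -0.2284 0.7416 0.2953 -0.6499

o_n = [-0.2517, -1.0738, 0.3382]
J₁: ẑ×o_n = [1.0738, -0.2517, 0.0000], ω = ẑ
J2: z=[0.8988, 0.4384, 0.0000] o=[0.2718, -0.5573, 0.4100] → [-0.0315, 0.0645, -0.2347, 0.8988, 0.4384, 0.0000]
J3: z=[-0.1282, 0.2628, -0.9563] o=[0.3179, -0.6518, 0.3778] → [-0.4139, 0.5397, 0.2038, -0.1282, 0.2628, -0.9563]
V = J·q̇ = [-0.8479, 0.1540, -0.2284, 0.7416, 0.2953, -0.6499]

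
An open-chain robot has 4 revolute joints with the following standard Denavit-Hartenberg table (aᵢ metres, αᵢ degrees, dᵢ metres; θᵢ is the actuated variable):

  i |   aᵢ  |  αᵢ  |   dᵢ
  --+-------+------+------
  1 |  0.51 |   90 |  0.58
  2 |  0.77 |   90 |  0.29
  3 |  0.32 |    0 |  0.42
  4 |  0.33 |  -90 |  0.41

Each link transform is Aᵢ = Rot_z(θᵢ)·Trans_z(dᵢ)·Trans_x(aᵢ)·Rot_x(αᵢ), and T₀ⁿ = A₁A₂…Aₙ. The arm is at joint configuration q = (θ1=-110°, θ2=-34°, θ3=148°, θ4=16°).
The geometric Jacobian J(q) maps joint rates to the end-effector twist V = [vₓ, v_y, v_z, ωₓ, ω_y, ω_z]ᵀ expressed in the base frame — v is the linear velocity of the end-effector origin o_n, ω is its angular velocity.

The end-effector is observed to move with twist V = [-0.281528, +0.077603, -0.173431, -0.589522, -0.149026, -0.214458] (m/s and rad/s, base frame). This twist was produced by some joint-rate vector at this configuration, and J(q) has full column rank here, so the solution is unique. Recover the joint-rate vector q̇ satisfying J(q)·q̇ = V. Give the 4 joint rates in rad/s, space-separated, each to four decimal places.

-0.7210 0.5030 0.1630 -0.7740

o_n = [-0.5845, 0.0039, -0.2095]
J₁: ẑ×o_n = [-0.0039, -0.5845, 0.0000], ω = ẑ
J2: z=[-0.9397, 0.3420, 0.0000] o=[-0.1744, -0.4792, 0.5800] → [-0.2700, -0.7419, -0.3137, -0.9397, 0.3420, 0.0000]
J3: z=[0.1913, 0.5255, -0.8290] o=[-0.6653, -0.9799, 0.1494] → [0.6270, 0.0017, 0.1457, 0.1913, 0.5255, -0.8290]
J4: z=[0.1913, 0.5255, -0.8290] o=[-0.6673, -0.4898, -0.0470] → [0.3239, -0.0376, 0.0509, 0.1913, 0.5255, -0.8290]
q̇ = J⁺·V = [-0.7210, 0.5030, 0.1630, -0.7740]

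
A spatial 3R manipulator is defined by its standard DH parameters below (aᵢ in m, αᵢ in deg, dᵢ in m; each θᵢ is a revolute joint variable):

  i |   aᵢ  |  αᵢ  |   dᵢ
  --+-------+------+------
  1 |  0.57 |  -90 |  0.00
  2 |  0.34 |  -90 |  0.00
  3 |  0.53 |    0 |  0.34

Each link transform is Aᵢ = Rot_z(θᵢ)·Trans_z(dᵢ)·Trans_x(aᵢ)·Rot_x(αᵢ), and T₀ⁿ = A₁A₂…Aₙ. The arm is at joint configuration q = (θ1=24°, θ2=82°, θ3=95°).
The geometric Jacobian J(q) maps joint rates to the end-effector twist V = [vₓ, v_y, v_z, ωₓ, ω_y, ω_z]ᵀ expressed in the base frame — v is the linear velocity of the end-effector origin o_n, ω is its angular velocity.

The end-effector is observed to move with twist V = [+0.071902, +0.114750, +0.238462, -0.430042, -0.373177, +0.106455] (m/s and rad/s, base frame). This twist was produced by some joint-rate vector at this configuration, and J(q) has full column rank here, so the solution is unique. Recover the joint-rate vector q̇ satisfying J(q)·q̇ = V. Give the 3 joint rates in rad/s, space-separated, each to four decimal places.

0.1830 -0.1660 0.5500

o_n = [0.4652, -0.3708, -0.3383]
J₁: ẑ×o_n = [0.3708, 0.4652, -0.0000], ω = ẑ
J2: z=[-0.4067, 0.9135, 0.0000] o=[0.5207, 0.2318, 0.0000] → [-0.3090, -0.1376, 0.2958, -0.4067, 0.9135, 0.0000]
J3: z=[-0.9047, -0.4028, -0.1392] o=[0.5639, 0.2511, -0.3367] → [-0.0859, 0.0123, 0.5228, -0.9047, -0.4028, -0.1392]
q̇ = J⁺·V = [0.1830, -0.1660, 0.5500]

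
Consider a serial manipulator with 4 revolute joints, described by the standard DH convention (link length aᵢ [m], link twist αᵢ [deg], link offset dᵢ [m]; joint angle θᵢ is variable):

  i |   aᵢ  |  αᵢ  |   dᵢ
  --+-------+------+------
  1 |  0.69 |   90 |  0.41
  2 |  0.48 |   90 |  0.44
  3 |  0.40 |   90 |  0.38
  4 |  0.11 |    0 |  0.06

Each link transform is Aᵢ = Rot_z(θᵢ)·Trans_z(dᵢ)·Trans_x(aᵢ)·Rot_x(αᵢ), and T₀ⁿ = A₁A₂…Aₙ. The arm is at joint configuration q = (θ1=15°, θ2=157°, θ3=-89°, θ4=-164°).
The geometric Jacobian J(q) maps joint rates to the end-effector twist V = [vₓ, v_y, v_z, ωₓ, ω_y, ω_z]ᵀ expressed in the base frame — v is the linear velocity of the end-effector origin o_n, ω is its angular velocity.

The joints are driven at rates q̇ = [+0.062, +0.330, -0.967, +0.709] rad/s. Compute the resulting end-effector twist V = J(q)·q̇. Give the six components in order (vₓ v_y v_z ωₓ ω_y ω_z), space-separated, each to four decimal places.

o_n = [0.4579, -0.0271, 0.8980]
J₁: ẑ×o_n = [0.0271, 0.4579, -0.0000], ω = ẑ
J2: z=[0.2588, -0.9659, 0.0000] o=[0.6665, 0.1786, 0.4100] → [-0.4714, -0.1263, -0.2547, 0.2588, -0.9659, 0.0000]
J3: z=[0.3774, 0.1011, 0.9205] o=[0.3536, -0.3608, 0.5976] → [-0.2767, -0.0174, 0.1154, 0.3774, 0.1011, 0.9205]
J4: z=[0.8845, 0.2551, -0.3907] o=[0.3873, 0.0623, 0.9501] → [-0.0482, 0.0185, -0.0971, 0.8845, 0.2551, -0.3907]
V = J·q̇ = [0.0795, 0.0166, -0.2645, 0.3475, -0.2357, -1.1051]

0.0795 0.0166 -0.2645 0.3475 -0.2357 -1.1051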